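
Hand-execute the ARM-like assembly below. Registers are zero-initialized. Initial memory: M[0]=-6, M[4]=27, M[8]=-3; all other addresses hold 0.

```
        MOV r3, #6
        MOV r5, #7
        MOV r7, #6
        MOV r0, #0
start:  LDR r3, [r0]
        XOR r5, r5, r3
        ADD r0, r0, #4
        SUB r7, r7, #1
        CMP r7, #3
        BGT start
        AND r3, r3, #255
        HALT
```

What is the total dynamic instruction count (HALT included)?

24

r3=6
r5=7
r7=6
r0=0
r3=M[0]=-6
r5=7^(-6)=-3
r0=0+4=4
r7=6-1=5
CMP r7, #3  (cmp 5,3)
BGT start: taken
r3=M[4]=27
r5=(-3)^27=-26
r0=4+4=8
r7=5-1=4
CMP r7, #3  (cmp 4,3)
BGT start: taken
r3=M[8]=-3
r5=(-26)^(-3)=27
r0=8+4=12
r7=4-1=3
CMP r7, #3  (cmp 3,3)
BGT start: not taken
r3=(-3)&255=253
halt.
Total executed instructions: 24.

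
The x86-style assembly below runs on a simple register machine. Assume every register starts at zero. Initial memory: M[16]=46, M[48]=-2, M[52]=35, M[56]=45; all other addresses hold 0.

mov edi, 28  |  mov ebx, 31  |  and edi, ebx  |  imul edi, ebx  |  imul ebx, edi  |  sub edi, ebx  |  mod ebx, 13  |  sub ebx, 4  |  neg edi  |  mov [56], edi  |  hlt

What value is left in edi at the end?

after mov edi, 28: edi=28
after mov ebx, 31: ebx=31
after and edi, ebx: edi=28&31=28
after imul edi, ebx: edi=28*31=868
after imul ebx, edi: ebx=31*868=26908
after sub edi, ebx: edi=868-26908=-26040
after mod ebx, 13: ebx=26908%13=11
after sub ebx, 4: ebx=11-4=7
after neg edi: edi=-(-26040)=26040
mov [56], edi → M[56]=26040
halt.

26040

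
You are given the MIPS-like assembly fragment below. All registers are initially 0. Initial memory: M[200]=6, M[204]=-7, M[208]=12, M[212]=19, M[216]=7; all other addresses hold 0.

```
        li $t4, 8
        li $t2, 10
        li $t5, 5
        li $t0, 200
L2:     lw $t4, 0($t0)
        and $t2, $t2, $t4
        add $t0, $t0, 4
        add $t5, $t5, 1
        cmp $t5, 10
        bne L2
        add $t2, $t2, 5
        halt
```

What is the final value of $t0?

$t4=8
$t2=10
$t5=5
$t0=200
$t4=M[200]=6
$t2=10&6=2
$t0=200+4=204
$t5=5+1=6
cmp $t5, 10  (cmp 6,10)
bne L2: taken
$t4=M[204]=-7
$t2=2&(-7)=0
$t0=204+4=208
$t5=6+1=7
cmp $t5, 10  (cmp 7,10)
bne L2: taken
$t4=M[208]=12
$t2=0&12=0
$t0=208+4=212
$t5=7+1=8
cmp $t5, 10  (cmp 8,10)
bne L2: taken
$t4=M[212]=19
$t2=0&19=0
$t0=212+4=216
$t5=8+1=9
cmp $t5, 10  (cmp 9,10)
bne L2: taken
$t4=M[216]=7
$t2=0&7=0
$t0=216+4=220
$t5=9+1=10
cmp $t5, 10  (cmp 10,10)
bne L2: not taken
$t2=0+5=5
halt.

220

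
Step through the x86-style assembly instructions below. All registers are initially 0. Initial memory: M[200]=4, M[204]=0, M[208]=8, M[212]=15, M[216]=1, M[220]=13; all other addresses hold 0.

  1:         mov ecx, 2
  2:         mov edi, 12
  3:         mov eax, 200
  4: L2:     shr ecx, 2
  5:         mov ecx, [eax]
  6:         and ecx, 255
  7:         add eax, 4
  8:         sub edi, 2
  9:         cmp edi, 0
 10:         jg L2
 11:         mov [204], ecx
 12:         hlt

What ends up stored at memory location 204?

13

after mov ecx, 2: ecx=2
after mov edi, 12: edi=12
after mov eax, 200: eax=200
after shr ecx, 2: ecx=2>>2=0
after mov ecx, [eax]: ecx=M[200]=4
after and ecx, 255: ecx=4&255=4
after add eax, 4: eax=200+4=204
after sub edi, 2: edi=12-2=10
cmp edi, 0  (cmp 10,0)
jg L2: taken
after shr ecx, 2: ecx=4>>2=1
after mov ecx, [eax]: ecx=M[204]=0
after and ecx, 255: ecx=0&255=0
after add eax, 4: eax=204+4=208
after sub edi, 2: edi=10-2=8
cmp edi, 0  (cmp 8,0)
jg L2: taken
after shr ecx, 2: ecx=0>>2=0
after mov ecx, [eax]: ecx=M[208]=8
after and ecx, 255: ecx=8&255=8
after add eax, 4: eax=208+4=212
after sub edi, 2: edi=8-2=6
cmp edi, 0  (cmp 6,0)
jg L2: taken
after shr ecx, 2: ecx=8>>2=2
after mov ecx, [eax]: ecx=M[212]=15
after and ecx, 255: ecx=15&255=15
after add eax, 4: eax=212+4=216
after sub edi, 2: edi=6-2=4
cmp edi, 0  (cmp 4,0)
jg L2: taken
after shr ecx, 2: ecx=15>>2=3
after mov ecx, [eax]: ecx=M[216]=1
after and ecx, 255: ecx=1&255=1
after add eax, 4: eax=216+4=220
after sub edi, 2: edi=4-2=2
cmp edi, 0  (cmp 2,0)
jg L2: taken
after shr ecx, 2: ecx=1>>2=0
after mov ecx, [eax]: ecx=M[220]=13
after and ecx, 255: ecx=13&255=13
after add eax, 4: eax=220+4=224
after sub edi, 2: edi=2-2=0
cmp edi, 0  (cmp 0,0)
jg L2: not taken
mov [204], ecx → M[204]=13
halt.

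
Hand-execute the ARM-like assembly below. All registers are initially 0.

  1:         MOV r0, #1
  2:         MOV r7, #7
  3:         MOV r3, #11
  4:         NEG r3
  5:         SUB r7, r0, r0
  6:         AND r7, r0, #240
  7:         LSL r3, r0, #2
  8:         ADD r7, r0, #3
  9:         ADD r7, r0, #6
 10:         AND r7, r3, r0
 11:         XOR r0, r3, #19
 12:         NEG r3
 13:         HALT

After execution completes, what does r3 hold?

after MOV r0, #1: r0=1
after MOV r7, #7: r7=7
after MOV r3, #11: r3=11
after NEG r3: r3=-(11)=-11
after SUB r7, r0, r0: r7=1-1=0
after AND r7, r0, #240: r7=1&240=0
after LSL r3, r0, #2: r3=1<<2=4
after ADD r7, r0, #3: r7=1+3=4
after ADD r7, r0, #6: r7=1+6=7
after AND r7, r3, r0: r7=4&1=0
after XOR r0, r3, #19: r0=4^19=23
after NEG r3: r3=-(4)=-4
halt.

-4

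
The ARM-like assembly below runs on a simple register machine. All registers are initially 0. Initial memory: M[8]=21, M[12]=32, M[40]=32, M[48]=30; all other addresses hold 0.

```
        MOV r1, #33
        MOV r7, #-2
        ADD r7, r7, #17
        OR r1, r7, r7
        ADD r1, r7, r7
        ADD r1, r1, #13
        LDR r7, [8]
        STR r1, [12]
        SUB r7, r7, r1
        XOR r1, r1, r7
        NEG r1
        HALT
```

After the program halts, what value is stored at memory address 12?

43

after MOV r1, #33: r1=33
after MOV r7, #-2: r7=-2
after ADD r7, r7, #17: r7=(-2)+17=15
after OR r1, r7, r7: r1=15|15=15
after ADD r1, r7, r7: r1=15+15=30
after ADD r1, r1, #13: r1=30+13=43
after LDR r7, [8]: r7=M[8]=21
STR r1, [12] → M[12]=43
after SUB r7, r7, r1: r7=21-43=-22
after XOR r1, r1, r7: r1=43^(-22)=-63
after NEG r1: r1=-(-63)=63
halt.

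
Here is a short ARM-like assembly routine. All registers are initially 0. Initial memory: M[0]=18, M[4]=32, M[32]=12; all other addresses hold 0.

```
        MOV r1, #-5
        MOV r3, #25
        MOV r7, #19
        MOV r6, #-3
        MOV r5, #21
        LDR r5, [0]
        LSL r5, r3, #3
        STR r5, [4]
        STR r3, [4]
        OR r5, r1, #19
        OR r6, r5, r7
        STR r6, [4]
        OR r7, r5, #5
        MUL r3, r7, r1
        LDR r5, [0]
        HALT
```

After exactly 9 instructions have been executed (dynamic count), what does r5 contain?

200

r1=-5
r3=25
r7=19
r6=-3
r5=21
r5=M[0]=18
r5=25<<3=200
STR r5, [4] → M[4]=200
STR r3, [4] → M[4]=25
After step 9: r5 = 200.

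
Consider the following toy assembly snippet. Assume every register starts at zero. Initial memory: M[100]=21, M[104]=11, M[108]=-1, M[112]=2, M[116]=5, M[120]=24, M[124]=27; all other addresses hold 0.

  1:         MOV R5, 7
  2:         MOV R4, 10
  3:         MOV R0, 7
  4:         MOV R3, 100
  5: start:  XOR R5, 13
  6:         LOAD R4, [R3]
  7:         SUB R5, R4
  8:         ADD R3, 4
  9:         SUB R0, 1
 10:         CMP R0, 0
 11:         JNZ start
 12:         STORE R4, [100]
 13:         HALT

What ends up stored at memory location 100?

MOV R5, 7 → R5=7
MOV R4, 10 → R4=10
MOV R0, 7 → R0=7
MOV R3, 100 → R3=100
XOR R5, 13 → R5=7^13=10
LOAD R4, [R3] → R4=M[100]=21
SUB R5, R4 → R5=10-21=-11
ADD R3, 4 → R3=100+4=104
SUB R0, 1 → R0=7-1=6
CMP R0, 0  (cmp 6,0)
JNZ start: taken
XOR R5, 13 → R5=(-11)^13=-8
LOAD R4, [R3] → R4=M[104]=11
SUB R5, R4 → R5=(-8)-11=-19
ADD R3, 4 → R3=104+4=108
SUB R0, 1 → R0=6-1=5
CMP R0, 0  (cmp 5,0)
JNZ start: taken
XOR R5, 13 → R5=(-19)^13=-32
LOAD R4, [R3] → R4=M[108]=-1
SUB R5, R4 → R5=(-32)-(-1)=-31
ADD R3, 4 → R3=108+4=112
SUB R0, 1 → R0=5-1=4
CMP R0, 0  (cmp 4,0)
JNZ start: taken
XOR R5, 13 → R5=(-31)^13=-20
LOAD R4, [R3] → R4=M[112]=2
SUB R5, R4 → R5=(-20)-2=-22
ADD R3, 4 → R3=112+4=116
SUB R0, 1 → R0=4-1=3
CMP R0, 0  (cmp 3,0)
JNZ start: taken
XOR R5, 13 → R5=(-22)^13=-25
LOAD R4, [R3] → R4=M[116]=5
SUB R5, R4 → R5=(-25)-5=-30
ADD R3, 4 → R3=116+4=120
SUB R0, 1 → R0=3-1=2
CMP R0, 0  (cmp 2,0)
JNZ start: taken
XOR R5, 13 → R5=(-30)^13=-17
LOAD R4, [R3] → R4=M[120]=24
SUB R5, R4 → R5=(-17)-24=-41
ADD R3, 4 → R3=120+4=124
SUB R0, 1 → R0=2-1=1
CMP R0, 0  (cmp 1,0)
JNZ start: taken
XOR R5, 13 → R5=(-41)^13=-38
LOAD R4, [R3] → R4=M[124]=27
SUB R5, R4 → R5=(-38)-27=-65
ADD R3, 4 → R3=124+4=128
SUB R0, 1 → R0=1-1=0
CMP R0, 0  (cmp 0,0)
JNZ start: not taken
STORE R4, [100] → M[100]=27
halt.

27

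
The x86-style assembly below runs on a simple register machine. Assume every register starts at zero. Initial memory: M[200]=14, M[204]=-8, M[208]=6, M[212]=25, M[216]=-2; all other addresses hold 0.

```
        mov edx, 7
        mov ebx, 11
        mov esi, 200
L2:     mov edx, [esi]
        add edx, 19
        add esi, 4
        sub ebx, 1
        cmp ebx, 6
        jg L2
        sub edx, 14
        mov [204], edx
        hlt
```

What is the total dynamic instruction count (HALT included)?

36

mov edx, 7 → edx=7
mov ebx, 11 → ebx=11
mov esi, 200 → esi=200
mov edx, [esi] → edx=M[200]=14
add edx, 19 → edx=14+19=33
add esi, 4 → esi=200+4=204
sub ebx, 1 → ebx=11-1=10
cmp ebx, 6  (cmp 10,6)
jg L2: taken
mov edx, [esi] → edx=M[204]=-8
add edx, 19 → edx=(-8)+19=11
add esi, 4 → esi=204+4=208
sub ebx, 1 → ebx=10-1=9
cmp ebx, 6  (cmp 9,6)
jg L2: taken
mov edx, [esi] → edx=M[208]=6
add edx, 19 → edx=6+19=25
add esi, 4 → esi=208+4=212
sub ebx, 1 → ebx=9-1=8
cmp ebx, 6  (cmp 8,6)
jg L2: taken
mov edx, [esi] → edx=M[212]=25
add edx, 19 → edx=25+19=44
add esi, 4 → esi=212+4=216
sub ebx, 1 → ebx=8-1=7
cmp ebx, 6  (cmp 7,6)
jg L2: taken
mov edx, [esi] → edx=M[216]=-2
add edx, 19 → edx=(-2)+19=17
add esi, 4 → esi=216+4=220
sub ebx, 1 → ebx=7-1=6
cmp ebx, 6  (cmp 6,6)
jg L2: not taken
sub edx, 14 → edx=17-14=3
mov [204], edx → M[204]=3
halt.
Total executed instructions: 36.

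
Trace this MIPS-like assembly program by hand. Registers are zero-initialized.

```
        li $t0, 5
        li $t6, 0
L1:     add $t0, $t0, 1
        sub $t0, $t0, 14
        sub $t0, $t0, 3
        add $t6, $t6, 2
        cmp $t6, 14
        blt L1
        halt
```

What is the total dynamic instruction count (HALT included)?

45

li $t0, 5 → $t0=5
li $t6, 0 → $t6=0
add $t0, $t0, 1 → $t0=5+1=6
sub $t0, $t0, 14 → $t0=6-14=-8
sub $t0, $t0, 3 → $t0=(-8)-3=-11
add $t6, $t6, 2 → $t6=0+2=2
cmp $t6, 14  (cmp 2,14)
blt L1: taken
add $t0, $t0, 1 → $t0=(-11)+1=-10
sub $t0, $t0, 14 → $t0=(-10)-14=-24
sub $t0, $t0, 3 → $t0=(-24)-3=-27
add $t6, $t6, 2 → $t6=2+2=4
cmp $t6, 14  (cmp 4,14)
blt L1: taken
add $t0, $t0, 1 → $t0=(-27)+1=-26
sub $t0, $t0, 14 → $t0=(-26)-14=-40
sub $t0, $t0, 3 → $t0=(-40)-3=-43
add $t6, $t6, 2 → $t6=4+2=6
cmp $t6, 14  (cmp 6,14)
blt L1: taken
add $t0, $t0, 1 → $t0=(-43)+1=-42
sub $t0, $t0, 14 → $t0=(-42)-14=-56
sub $t0, $t0, 3 → $t0=(-56)-3=-59
add $t6, $t6, 2 → $t6=6+2=8
cmp $t6, 14  (cmp 8,14)
blt L1: taken
add $t0, $t0, 1 → $t0=(-59)+1=-58
sub $t0, $t0, 14 → $t0=(-58)-14=-72
sub $t0, $t0, 3 → $t0=(-72)-3=-75
add $t6, $t6, 2 → $t6=8+2=10
cmp $t6, 14  (cmp 10,14)
blt L1: taken
add $t0, $t0, 1 → $t0=(-75)+1=-74
sub $t0, $t0, 14 → $t0=(-74)-14=-88
sub $t0, $t0, 3 → $t0=(-88)-3=-91
add $t6, $t6, 2 → $t6=10+2=12
cmp $t6, 14  (cmp 12,14)
blt L1: taken
add $t0, $t0, 1 → $t0=(-91)+1=-90
sub $t0, $t0, 14 → $t0=(-90)-14=-104
sub $t0, $t0, 3 → $t0=(-104)-3=-107
add $t6, $t6, 2 → $t6=12+2=14
cmp $t6, 14  (cmp 14,14)
blt L1: not taken
halt.
Total executed instructions: 45.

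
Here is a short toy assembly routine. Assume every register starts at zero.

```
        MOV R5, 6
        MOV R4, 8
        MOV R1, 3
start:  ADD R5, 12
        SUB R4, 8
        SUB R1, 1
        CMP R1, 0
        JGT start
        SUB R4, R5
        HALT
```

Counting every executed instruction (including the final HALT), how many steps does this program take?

20

after MOV R5, 6: R5=6
after MOV R4, 8: R4=8
after MOV R1, 3: R1=3
after ADD R5, 12: R5=6+12=18
after SUB R4, 8: R4=8-8=0
after SUB R1, 1: R1=3-1=2
CMP R1, 0  (cmp 2,0)
JGT start: taken
after ADD R5, 12: R5=18+12=30
after SUB R4, 8: R4=0-8=-8
after SUB R1, 1: R1=2-1=1
CMP R1, 0  (cmp 1,0)
JGT start: taken
after ADD R5, 12: R5=30+12=42
after SUB R4, 8: R4=(-8)-8=-16
after SUB R1, 1: R1=1-1=0
CMP R1, 0  (cmp 0,0)
JGT start: not taken
after SUB R4, R5: R4=(-16)-42=-58
halt.
Total executed instructions: 20.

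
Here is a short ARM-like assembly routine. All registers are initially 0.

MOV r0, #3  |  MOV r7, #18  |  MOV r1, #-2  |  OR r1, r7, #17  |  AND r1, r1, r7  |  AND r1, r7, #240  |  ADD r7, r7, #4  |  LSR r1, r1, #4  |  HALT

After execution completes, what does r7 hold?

22

r0=3
r7=18
r1=-2
r1=18|17=19
r1=19&18=18
r1=18&240=16
r7=18+4=22
r1=16>>4=1
halt.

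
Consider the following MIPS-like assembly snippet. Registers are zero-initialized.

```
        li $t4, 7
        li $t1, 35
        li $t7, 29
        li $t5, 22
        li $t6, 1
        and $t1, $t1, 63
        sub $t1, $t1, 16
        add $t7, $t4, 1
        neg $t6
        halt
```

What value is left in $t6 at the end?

after li $t4, 7: $t4=7
after li $t1, 35: $t1=35
after li $t7, 29: $t7=29
after li $t5, 22: $t5=22
after li $t6, 1: $t6=1
after and $t1, $t1, 63: $t1=35&63=35
after sub $t1, $t1, 16: $t1=35-16=19
after add $t7, $t4, 1: $t7=7+1=8
after neg $t6: $t6=-(1)=-1
halt.

-1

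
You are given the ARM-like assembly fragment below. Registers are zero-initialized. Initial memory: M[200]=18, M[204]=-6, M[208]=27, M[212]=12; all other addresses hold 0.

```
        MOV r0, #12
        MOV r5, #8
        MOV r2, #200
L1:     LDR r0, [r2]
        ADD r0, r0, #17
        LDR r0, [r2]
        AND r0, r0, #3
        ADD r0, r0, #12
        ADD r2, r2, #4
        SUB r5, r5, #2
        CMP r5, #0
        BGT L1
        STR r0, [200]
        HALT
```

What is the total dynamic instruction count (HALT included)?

after MOV r0, #12: r0=12
after MOV r5, #8: r5=8
after MOV r2, #200: r2=200
after LDR r0, [r2]: r0=M[200]=18
after ADD r0, r0, #17: r0=18+17=35
after LDR r0, [r2]: r0=M[200]=18
after AND r0, r0, #3: r0=18&3=2
after ADD r0, r0, #12: r0=2+12=14
after ADD r2, r2, #4: r2=200+4=204
after SUB r5, r5, #2: r5=8-2=6
CMP r5, #0  (cmp 6,0)
BGT L1: taken
after LDR r0, [r2]: r0=M[204]=-6
after ADD r0, r0, #17: r0=(-6)+17=11
after LDR r0, [r2]: r0=M[204]=-6
after AND r0, r0, #3: r0=(-6)&3=2
after ADD r0, r0, #12: r0=2+12=14
after ADD r2, r2, #4: r2=204+4=208
after SUB r5, r5, #2: r5=6-2=4
CMP r5, #0  (cmp 4,0)
BGT L1: taken
after LDR r0, [r2]: r0=M[208]=27
after ADD r0, r0, #17: r0=27+17=44
after LDR r0, [r2]: r0=M[208]=27
after AND r0, r0, #3: r0=27&3=3
after ADD r0, r0, #12: r0=3+12=15
after ADD r2, r2, #4: r2=208+4=212
after SUB r5, r5, #2: r5=4-2=2
CMP r5, #0  (cmp 2,0)
BGT L1: taken
after LDR r0, [r2]: r0=M[212]=12
after ADD r0, r0, #17: r0=12+17=29
after LDR r0, [r2]: r0=M[212]=12
after AND r0, r0, #3: r0=12&3=0
after ADD r0, r0, #12: r0=0+12=12
after ADD r2, r2, #4: r2=212+4=216
after SUB r5, r5, #2: r5=2-2=0
CMP r5, #0  (cmp 0,0)
BGT L1: not taken
STR r0, [200] → M[200]=12
halt.
Total executed instructions: 41.

41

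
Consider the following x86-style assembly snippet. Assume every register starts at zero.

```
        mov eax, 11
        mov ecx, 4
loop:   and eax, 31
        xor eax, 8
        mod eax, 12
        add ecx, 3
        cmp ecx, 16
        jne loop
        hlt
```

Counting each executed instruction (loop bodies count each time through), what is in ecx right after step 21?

eax=11
ecx=4
eax=11&31=11
eax=11^8=3
eax=3%12=3
ecx=4+3=7
cmp ecx, 16  (cmp 7,16)
jne loop: taken
eax=3&31=3
eax=3^8=11
eax=11%12=11
ecx=7+3=10
cmp ecx, 16  (cmp 10,16)
jne loop: taken
eax=11&31=11
eax=11^8=3
eax=3%12=3
ecx=10+3=13
cmp ecx, 16  (cmp 13,16)
jne loop: taken
eax=3&31=3
After step 21: ecx = 13.

13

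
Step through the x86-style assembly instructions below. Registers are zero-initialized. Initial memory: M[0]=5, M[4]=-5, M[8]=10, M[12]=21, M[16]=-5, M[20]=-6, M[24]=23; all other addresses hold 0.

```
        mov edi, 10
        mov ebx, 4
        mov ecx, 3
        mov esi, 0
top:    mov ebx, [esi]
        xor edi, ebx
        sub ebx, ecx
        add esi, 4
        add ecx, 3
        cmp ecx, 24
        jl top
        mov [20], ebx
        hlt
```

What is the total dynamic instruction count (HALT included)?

55

edi=10
ebx=4
ecx=3
esi=0
ebx=M[0]=5
edi=10^5=15
ebx=5-3=2
esi=0+4=4
ecx=3+3=6
cmp ecx, 24  (cmp 6,24)
jl top: taken
ebx=M[4]=-5
edi=15^(-5)=-12
ebx=(-5)-6=-11
esi=4+4=8
ecx=6+3=9
cmp ecx, 24  (cmp 9,24)
jl top: taken
ebx=M[8]=10
edi=(-12)^10=-2
ebx=10-9=1
esi=8+4=12
ecx=9+3=12
cmp ecx, 24  (cmp 12,24)
jl top: taken
ebx=M[12]=21
edi=(-2)^21=-21
ebx=21-12=9
esi=12+4=16
ecx=12+3=15
cmp ecx, 24  (cmp 15,24)
jl top: taken
ebx=M[16]=-5
edi=(-21)^(-5)=16
ebx=(-5)-15=-20
esi=16+4=20
ecx=15+3=18
cmp ecx, 24  (cmp 18,24)
jl top: taken
ebx=M[20]=-6
edi=16^(-6)=-22
ebx=(-6)-18=-24
esi=20+4=24
ecx=18+3=21
cmp ecx, 24  (cmp 21,24)
jl top: taken
ebx=M[24]=23
edi=(-22)^23=-3
ebx=23-21=2
esi=24+4=28
ecx=21+3=24
cmp ecx, 24  (cmp 24,24)
jl top: not taken
mov [20], ebx → M[20]=2
halt.
Total executed instructions: 55.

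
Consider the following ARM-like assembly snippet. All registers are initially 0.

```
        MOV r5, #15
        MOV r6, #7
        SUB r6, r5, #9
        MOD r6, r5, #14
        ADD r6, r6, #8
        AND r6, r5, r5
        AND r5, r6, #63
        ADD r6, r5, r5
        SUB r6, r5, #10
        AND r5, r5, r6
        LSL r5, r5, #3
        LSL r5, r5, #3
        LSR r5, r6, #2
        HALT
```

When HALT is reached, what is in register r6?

MOV r5, #15 → r5=15
MOV r6, #7 → r6=7
SUB r6, r5, #9 → r6=15-9=6
MOD r6, r5, #14 → r6=15%14=1
ADD r6, r6, #8 → r6=1+8=9
AND r6, r5, r5 → r6=15&15=15
AND r5, r6, #63 → r5=15&63=15
ADD r6, r5, r5 → r6=15+15=30
SUB r6, r5, #10 → r6=15-10=5
AND r5, r5, r6 → r5=15&5=5
LSL r5, r5, #3 → r5=5<<3=40
LSL r5, r5, #3 → r5=40<<3=320
LSR r5, r6, #2 → r5=5>>2=1
halt.

5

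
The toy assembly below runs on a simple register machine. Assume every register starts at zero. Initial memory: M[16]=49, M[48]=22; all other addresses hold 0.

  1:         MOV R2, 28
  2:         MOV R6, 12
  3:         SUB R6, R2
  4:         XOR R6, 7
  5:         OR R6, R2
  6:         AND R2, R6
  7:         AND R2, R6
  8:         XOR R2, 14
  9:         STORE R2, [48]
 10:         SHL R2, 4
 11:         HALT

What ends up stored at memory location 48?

18

MOV R2, 28 → R2=28
MOV R6, 12 → R6=12
SUB R6, R2 → R6=12-28=-16
XOR R6, 7 → R6=(-16)^7=-9
OR R6, R2 → R6=(-9)|28=-1
AND R2, R6 → R2=28&(-1)=28
AND R2, R6 → R2=28&(-1)=28
XOR R2, 14 → R2=28^14=18
STORE R2, [48] → M[48]=18
SHL R2, 4 → R2=18<<4=288
halt.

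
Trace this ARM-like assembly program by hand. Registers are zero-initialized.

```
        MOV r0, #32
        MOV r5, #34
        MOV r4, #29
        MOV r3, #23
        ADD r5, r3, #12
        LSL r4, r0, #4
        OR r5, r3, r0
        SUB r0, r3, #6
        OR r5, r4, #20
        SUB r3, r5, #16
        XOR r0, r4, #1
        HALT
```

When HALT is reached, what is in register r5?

532

r0=32
r5=34
r4=29
r3=23
r5=23+12=35
r4=32<<4=512
r5=23|32=55
r0=23-6=17
r5=512|20=532
r3=532-16=516
r0=512^1=513
halt.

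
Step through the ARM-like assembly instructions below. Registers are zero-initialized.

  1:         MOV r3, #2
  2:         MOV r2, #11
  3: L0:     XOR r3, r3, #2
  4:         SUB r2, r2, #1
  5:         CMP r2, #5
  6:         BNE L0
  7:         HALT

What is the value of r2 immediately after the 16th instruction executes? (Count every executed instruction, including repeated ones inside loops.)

7

after MOV r3, #2: r3=2
after MOV r2, #11: r2=11
after XOR r3, r3, #2: r3=2^2=0
after SUB r2, r2, #1: r2=11-1=10
CMP r2, #5  (cmp 10,5)
BNE L0: taken
after XOR r3, r3, #2: r3=0^2=2
after SUB r2, r2, #1: r2=10-1=9
CMP r2, #5  (cmp 9,5)
BNE L0: taken
after XOR r3, r3, #2: r3=2^2=0
after SUB r2, r2, #1: r2=9-1=8
CMP r2, #5  (cmp 8,5)
BNE L0: taken
after XOR r3, r3, #2: r3=0^2=2
after SUB r2, r2, #1: r2=8-1=7
After step 16: r2 = 7.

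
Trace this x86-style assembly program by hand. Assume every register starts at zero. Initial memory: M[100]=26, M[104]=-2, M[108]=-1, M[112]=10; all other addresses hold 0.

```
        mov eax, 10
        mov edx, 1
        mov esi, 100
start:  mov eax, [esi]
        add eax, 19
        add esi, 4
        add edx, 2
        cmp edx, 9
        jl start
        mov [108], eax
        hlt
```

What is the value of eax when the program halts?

eax=10
edx=1
esi=100
eax=M[100]=26
eax=26+19=45
esi=100+4=104
edx=1+2=3
cmp edx, 9  (cmp 3,9)
jl start: taken
eax=M[104]=-2
eax=(-2)+19=17
esi=104+4=108
edx=3+2=5
cmp edx, 9  (cmp 5,9)
jl start: taken
eax=M[108]=-1
eax=(-1)+19=18
esi=108+4=112
edx=5+2=7
cmp edx, 9  (cmp 7,9)
jl start: taken
eax=M[112]=10
eax=10+19=29
esi=112+4=116
edx=7+2=9
cmp edx, 9  (cmp 9,9)
jl start: not taken
mov [108], eax → M[108]=29
halt.

29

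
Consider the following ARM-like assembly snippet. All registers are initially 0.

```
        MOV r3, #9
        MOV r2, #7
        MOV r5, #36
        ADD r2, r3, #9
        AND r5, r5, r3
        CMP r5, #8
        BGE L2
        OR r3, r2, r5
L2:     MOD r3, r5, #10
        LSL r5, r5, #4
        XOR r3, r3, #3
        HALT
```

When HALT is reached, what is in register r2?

18

after MOV r3, #9: r3=9
after MOV r2, #7: r2=7
after MOV r5, #36: r5=36
after ADD r2, r3, #9: r2=9+9=18
after AND r5, r5, r3: r5=36&9=0
CMP r5, #8  (cmp 0,8)
BGE L2: not taken
after OR r3, r2, r5: r3=18|0=18
after MOD r3, r5, #10: r3=0%10=0
after LSL r5, r5, #4: r5=0<<4=0
after XOR r3, r3, #3: r3=0^3=3
halt.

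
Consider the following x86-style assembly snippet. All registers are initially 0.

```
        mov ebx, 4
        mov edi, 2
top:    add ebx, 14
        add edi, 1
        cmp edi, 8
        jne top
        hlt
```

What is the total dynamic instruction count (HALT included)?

27

after mov ebx, 4: ebx=4
after mov edi, 2: edi=2
after add ebx, 14: ebx=4+14=18
after add edi, 1: edi=2+1=3
cmp edi, 8  (cmp 3,8)
jne top: taken
after add ebx, 14: ebx=18+14=32
after add edi, 1: edi=3+1=4
cmp edi, 8  (cmp 4,8)
jne top: taken
after add ebx, 14: ebx=32+14=46
after add edi, 1: edi=4+1=5
cmp edi, 8  (cmp 5,8)
jne top: taken
after add ebx, 14: ebx=46+14=60
after add edi, 1: edi=5+1=6
cmp edi, 8  (cmp 6,8)
jne top: taken
after add ebx, 14: ebx=60+14=74
after add edi, 1: edi=6+1=7
cmp edi, 8  (cmp 7,8)
jne top: taken
after add ebx, 14: ebx=74+14=88
after add edi, 1: edi=7+1=8
cmp edi, 8  (cmp 8,8)
jne top: not taken
halt.
Total executed instructions: 27.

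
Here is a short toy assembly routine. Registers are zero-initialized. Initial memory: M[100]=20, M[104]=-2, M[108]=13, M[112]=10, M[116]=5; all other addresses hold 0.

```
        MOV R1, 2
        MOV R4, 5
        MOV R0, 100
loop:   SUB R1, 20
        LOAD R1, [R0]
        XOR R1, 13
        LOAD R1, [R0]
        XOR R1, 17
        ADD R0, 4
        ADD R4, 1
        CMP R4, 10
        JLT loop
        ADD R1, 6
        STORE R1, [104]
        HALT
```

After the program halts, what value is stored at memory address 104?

26

MOV R1, 2 → R1=2
MOV R4, 5 → R4=5
MOV R0, 100 → R0=100
SUB R1, 20 → R1=2-20=-18
LOAD R1, [R0] → R1=M[100]=20
XOR R1, 13 → R1=20^13=25
LOAD R1, [R0] → R1=M[100]=20
XOR R1, 17 → R1=20^17=5
ADD R0, 4 → R0=100+4=104
ADD R4, 1 → R4=5+1=6
CMP R4, 10  (cmp 6,10)
JLT loop: taken
SUB R1, 20 → R1=5-20=-15
LOAD R1, [R0] → R1=M[104]=-2
XOR R1, 13 → R1=(-2)^13=-13
LOAD R1, [R0] → R1=M[104]=-2
XOR R1, 17 → R1=(-2)^17=-17
ADD R0, 4 → R0=104+4=108
ADD R4, 1 → R4=6+1=7
CMP R4, 10  (cmp 7,10)
JLT loop: taken
SUB R1, 20 → R1=(-17)-20=-37
LOAD R1, [R0] → R1=M[108]=13
XOR R1, 13 → R1=13^13=0
LOAD R1, [R0] → R1=M[108]=13
XOR R1, 17 → R1=13^17=28
ADD R0, 4 → R0=108+4=112
ADD R4, 1 → R4=7+1=8
CMP R4, 10  (cmp 8,10)
JLT loop: taken
SUB R1, 20 → R1=28-20=8
LOAD R1, [R0] → R1=M[112]=10
XOR R1, 13 → R1=10^13=7
LOAD R1, [R0] → R1=M[112]=10
XOR R1, 17 → R1=10^17=27
ADD R0, 4 → R0=112+4=116
ADD R4, 1 → R4=8+1=9
CMP R4, 10  (cmp 9,10)
JLT loop: taken
SUB R1, 20 → R1=27-20=7
LOAD R1, [R0] → R1=M[116]=5
XOR R1, 13 → R1=5^13=8
LOAD R1, [R0] → R1=M[116]=5
XOR R1, 17 → R1=5^17=20
ADD R0, 4 → R0=116+4=120
ADD R4, 1 → R4=9+1=10
CMP R4, 10  (cmp 10,10)
JLT loop: not taken
ADD R1, 6 → R1=20+6=26
STORE R1, [104] → M[104]=26
halt.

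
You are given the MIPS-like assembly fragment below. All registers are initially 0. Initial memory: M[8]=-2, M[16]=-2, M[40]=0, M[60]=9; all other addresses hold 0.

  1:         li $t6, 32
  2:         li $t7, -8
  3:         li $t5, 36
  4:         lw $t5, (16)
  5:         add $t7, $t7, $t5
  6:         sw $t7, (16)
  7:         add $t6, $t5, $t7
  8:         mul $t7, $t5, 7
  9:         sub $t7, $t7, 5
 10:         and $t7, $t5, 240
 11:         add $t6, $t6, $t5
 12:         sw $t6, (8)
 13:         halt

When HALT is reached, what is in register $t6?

li $t6, 32 → $t6=32
li $t7, -8 → $t7=-8
li $t5, 36 → $t5=36
lw $t5, (16) → $t5=M[16]=-2
add $t7, $t7, $t5 → $t7=(-8)+(-2)=-10
sw $t7, (16) → M[16]=-10
add $t6, $t5, $t7 → $t6=(-2)+(-10)=-12
mul $t7, $t5, 7 → $t7=(-2)*7=-14
sub $t7, $t7, 5 → $t7=(-14)-5=-19
and $t7, $t5, 240 → $t7=(-2)&240=240
add $t6, $t6, $t5 → $t6=(-12)+(-2)=-14
sw $t6, (8) → M[8]=-14
halt.

-14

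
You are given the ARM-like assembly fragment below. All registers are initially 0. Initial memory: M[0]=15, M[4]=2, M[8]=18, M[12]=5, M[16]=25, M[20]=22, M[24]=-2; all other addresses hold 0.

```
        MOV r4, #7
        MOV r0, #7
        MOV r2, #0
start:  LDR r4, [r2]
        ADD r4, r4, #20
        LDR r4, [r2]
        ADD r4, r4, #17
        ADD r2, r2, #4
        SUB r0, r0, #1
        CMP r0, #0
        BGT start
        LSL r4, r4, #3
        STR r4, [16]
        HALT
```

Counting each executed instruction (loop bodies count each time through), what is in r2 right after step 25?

r4=7
r0=7
r2=0
r4=M[0]=15
r4=15+20=35
r4=M[0]=15
r4=15+17=32
r2=0+4=4
r0=7-1=6
CMP r0, #0  (cmp 6,0)
BGT start: taken
r4=M[4]=2
r4=2+20=22
r4=M[4]=2
r4=2+17=19
r2=4+4=8
r0=6-1=5
CMP r0, #0  (cmp 5,0)
BGT start: taken
r4=M[8]=18
r4=18+20=38
r4=M[8]=18
r4=18+17=35
r2=8+4=12
r0=5-1=4
After step 25: r2 = 12.

12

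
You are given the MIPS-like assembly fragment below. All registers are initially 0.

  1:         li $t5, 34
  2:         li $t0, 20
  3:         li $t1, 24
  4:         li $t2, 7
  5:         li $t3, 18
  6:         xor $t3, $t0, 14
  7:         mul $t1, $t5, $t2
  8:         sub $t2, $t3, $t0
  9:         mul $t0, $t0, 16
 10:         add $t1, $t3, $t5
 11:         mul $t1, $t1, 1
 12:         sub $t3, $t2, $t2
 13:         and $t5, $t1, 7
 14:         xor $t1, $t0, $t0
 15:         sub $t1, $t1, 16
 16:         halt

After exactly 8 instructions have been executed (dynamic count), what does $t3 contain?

after li $t5, 34: $t5=34
after li $t0, 20: $t0=20
after li $t1, 24: $t1=24
after li $t2, 7: $t2=7
after li $t3, 18: $t3=18
after xor $t3, $t0, 14: $t3=20^14=26
after mul $t1, $t5, $t2: $t1=34*7=238
after sub $t2, $t3, $t0: $t2=26-20=6
After step 8: $t3 = 26.

26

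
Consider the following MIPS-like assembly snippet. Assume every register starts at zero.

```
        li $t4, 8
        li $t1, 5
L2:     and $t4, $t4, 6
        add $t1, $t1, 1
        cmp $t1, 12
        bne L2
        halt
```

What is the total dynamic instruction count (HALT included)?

31

li $t4, 8 → $t4=8
li $t1, 5 → $t1=5
and $t4, $t4, 6 → $t4=8&6=0
add $t1, $t1, 1 → $t1=5+1=6
cmp $t1, 12  (cmp 6,12)
bne L2: taken
and $t4, $t4, 6 → $t4=0&6=0
add $t1, $t1, 1 → $t1=6+1=7
cmp $t1, 12  (cmp 7,12)
bne L2: taken
and $t4, $t4, 6 → $t4=0&6=0
add $t1, $t1, 1 → $t1=7+1=8
cmp $t1, 12  (cmp 8,12)
bne L2: taken
and $t4, $t4, 6 → $t4=0&6=0
add $t1, $t1, 1 → $t1=8+1=9
cmp $t1, 12  (cmp 9,12)
bne L2: taken
and $t4, $t4, 6 → $t4=0&6=0
add $t1, $t1, 1 → $t1=9+1=10
cmp $t1, 12  (cmp 10,12)
bne L2: taken
and $t4, $t4, 6 → $t4=0&6=0
add $t1, $t1, 1 → $t1=10+1=11
cmp $t1, 12  (cmp 11,12)
bne L2: taken
and $t4, $t4, 6 → $t4=0&6=0
add $t1, $t1, 1 → $t1=11+1=12
cmp $t1, 12  (cmp 12,12)
bne L2: not taken
halt.
Total executed instructions: 31.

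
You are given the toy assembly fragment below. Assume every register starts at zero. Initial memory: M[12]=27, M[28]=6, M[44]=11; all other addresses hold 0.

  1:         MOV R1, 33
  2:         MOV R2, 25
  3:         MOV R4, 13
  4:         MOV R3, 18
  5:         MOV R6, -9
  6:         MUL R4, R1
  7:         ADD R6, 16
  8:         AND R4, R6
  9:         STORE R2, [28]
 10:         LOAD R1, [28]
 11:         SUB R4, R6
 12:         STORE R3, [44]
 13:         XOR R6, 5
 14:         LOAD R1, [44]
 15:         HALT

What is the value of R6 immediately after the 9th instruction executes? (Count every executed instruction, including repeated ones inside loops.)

R1=33
R2=25
R4=13
R3=18
R6=-9
R4=13*33=429
R6=(-9)+16=7
R4=429&7=5
STORE R2, [28] → M[28]=25
After step 9: R6 = 7.

7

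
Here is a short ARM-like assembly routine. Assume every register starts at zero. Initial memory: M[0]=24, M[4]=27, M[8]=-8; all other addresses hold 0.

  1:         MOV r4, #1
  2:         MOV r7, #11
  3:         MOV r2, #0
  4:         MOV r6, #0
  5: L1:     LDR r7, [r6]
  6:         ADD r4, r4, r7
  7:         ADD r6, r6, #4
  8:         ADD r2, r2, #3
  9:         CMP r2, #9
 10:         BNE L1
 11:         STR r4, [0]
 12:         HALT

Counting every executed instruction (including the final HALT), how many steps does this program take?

24

MOV r4, #1 → r4=1
MOV r7, #11 → r7=11
MOV r2, #0 → r2=0
MOV r6, #0 → r6=0
LDR r7, [r6] → r7=M[0]=24
ADD r4, r4, r7 → r4=1+24=25
ADD r6, r6, #4 → r6=0+4=4
ADD r2, r2, #3 → r2=0+3=3
CMP r2, #9  (cmp 3,9)
BNE L1: taken
LDR r7, [r6] → r7=M[4]=27
ADD r4, r4, r7 → r4=25+27=52
ADD r6, r6, #4 → r6=4+4=8
ADD r2, r2, #3 → r2=3+3=6
CMP r2, #9  (cmp 6,9)
BNE L1: taken
LDR r7, [r6] → r7=M[8]=-8
ADD r4, r4, r7 → r4=52+(-8)=44
ADD r6, r6, #4 → r6=8+4=12
ADD r2, r2, #3 → r2=6+3=9
CMP r2, #9  (cmp 9,9)
BNE L1: not taken
STR r4, [0] → M[0]=44
halt.
Total executed instructions: 24.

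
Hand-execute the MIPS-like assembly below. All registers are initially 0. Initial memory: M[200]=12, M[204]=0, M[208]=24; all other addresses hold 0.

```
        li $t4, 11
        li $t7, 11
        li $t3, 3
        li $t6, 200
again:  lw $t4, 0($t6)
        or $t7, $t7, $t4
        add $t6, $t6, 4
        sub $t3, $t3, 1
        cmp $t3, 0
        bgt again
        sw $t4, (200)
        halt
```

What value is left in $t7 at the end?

31

li $t4, 11 → $t4=11
li $t7, 11 → $t7=11
li $t3, 3 → $t3=3
li $t6, 200 → $t6=200
lw $t4, 0($t6) → $t4=M[200]=12
or $t7, $t7, $t4 → $t7=11|12=15
add $t6, $t6, 4 → $t6=200+4=204
sub $t3, $t3, 1 → $t3=3-1=2
cmp $t3, 0  (cmp 2,0)
bgt again: taken
lw $t4, 0($t6) → $t4=M[204]=0
or $t7, $t7, $t4 → $t7=15|0=15
add $t6, $t6, 4 → $t6=204+4=208
sub $t3, $t3, 1 → $t3=2-1=1
cmp $t3, 0  (cmp 1,0)
bgt again: taken
lw $t4, 0($t6) → $t4=M[208]=24
or $t7, $t7, $t4 → $t7=15|24=31
add $t6, $t6, 4 → $t6=208+4=212
sub $t3, $t3, 1 → $t3=1-1=0
cmp $t3, 0  (cmp 0,0)
bgt again: not taken
sw $t4, (200) → M[200]=24
halt.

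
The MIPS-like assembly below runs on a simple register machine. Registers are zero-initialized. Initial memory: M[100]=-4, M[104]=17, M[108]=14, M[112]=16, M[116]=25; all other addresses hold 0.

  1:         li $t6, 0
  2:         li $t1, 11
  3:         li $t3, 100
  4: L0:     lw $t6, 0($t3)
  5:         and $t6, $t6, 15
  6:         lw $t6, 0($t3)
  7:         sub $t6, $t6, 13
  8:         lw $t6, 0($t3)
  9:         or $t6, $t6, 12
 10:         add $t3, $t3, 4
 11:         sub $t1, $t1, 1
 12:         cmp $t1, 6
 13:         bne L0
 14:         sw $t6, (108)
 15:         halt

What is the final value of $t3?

120

after li $t6, 0: $t6=0
after li $t1, 11: $t1=11
after li $t3, 100: $t3=100
after lw $t6, 0($t3): $t6=M[100]=-4
after and $t6, $t6, 15: $t6=(-4)&15=12
after lw $t6, 0($t3): $t6=M[100]=-4
after sub $t6, $t6, 13: $t6=(-4)-13=-17
after lw $t6, 0($t3): $t6=M[100]=-4
after or $t6, $t6, 12: $t6=(-4)|12=-4
after add $t3, $t3, 4: $t3=100+4=104
after sub $t1, $t1, 1: $t1=11-1=10
cmp $t1, 6  (cmp 10,6)
bne L0: taken
after lw $t6, 0($t3): $t6=M[104]=17
after and $t6, $t6, 15: $t6=17&15=1
after lw $t6, 0($t3): $t6=M[104]=17
after sub $t6, $t6, 13: $t6=17-13=4
after lw $t6, 0($t3): $t6=M[104]=17
after or $t6, $t6, 12: $t6=17|12=29
after add $t3, $t3, 4: $t3=104+4=108
after sub $t1, $t1, 1: $t1=10-1=9
cmp $t1, 6  (cmp 9,6)
bne L0: taken
after lw $t6, 0($t3): $t6=M[108]=14
after and $t6, $t6, 15: $t6=14&15=14
after lw $t6, 0($t3): $t6=M[108]=14
after sub $t6, $t6, 13: $t6=14-13=1
after lw $t6, 0($t3): $t6=M[108]=14
after or $t6, $t6, 12: $t6=14|12=14
after add $t3, $t3, 4: $t3=108+4=112
after sub $t1, $t1, 1: $t1=9-1=8
cmp $t1, 6  (cmp 8,6)
bne L0: taken
after lw $t6, 0($t3): $t6=M[112]=16
after and $t6, $t6, 15: $t6=16&15=0
after lw $t6, 0($t3): $t6=M[112]=16
after sub $t6, $t6, 13: $t6=16-13=3
after lw $t6, 0($t3): $t6=M[112]=16
after or $t6, $t6, 12: $t6=16|12=28
after add $t3, $t3, 4: $t3=112+4=116
after sub $t1, $t1, 1: $t1=8-1=7
cmp $t1, 6  (cmp 7,6)
bne L0: taken
after lw $t6, 0($t3): $t6=M[116]=25
after and $t6, $t6, 15: $t6=25&15=9
after lw $t6, 0($t3): $t6=M[116]=25
after sub $t6, $t6, 13: $t6=25-13=12
after lw $t6, 0($t3): $t6=M[116]=25
after or $t6, $t6, 12: $t6=25|12=29
after add $t3, $t3, 4: $t3=116+4=120
after sub $t1, $t1, 1: $t1=7-1=6
cmp $t1, 6  (cmp 6,6)
bne L0: not taken
sw $t6, (108) → M[108]=29
halt.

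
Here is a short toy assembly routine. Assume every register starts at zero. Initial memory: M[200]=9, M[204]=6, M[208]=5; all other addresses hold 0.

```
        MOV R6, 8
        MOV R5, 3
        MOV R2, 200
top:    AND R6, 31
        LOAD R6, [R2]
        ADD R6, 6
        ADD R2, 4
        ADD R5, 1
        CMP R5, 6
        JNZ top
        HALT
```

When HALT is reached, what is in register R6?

R6=8
R5=3
R2=200
R6=8&31=8
R6=M[200]=9
R6=9+6=15
R2=200+4=204
R5=3+1=4
CMP R5, 6  (cmp 4,6)
JNZ top: taken
R6=15&31=15
R6=M[204]=6
R6=6+6=12
R2=204+4=208
R5=4+1=5
CMP R5, 6  (cmp 5,6)
JNZ top: taken
R6=12&31=12
R6=M[208]=5
R6=5+6=11
R2=208+4=212
R5=5+1=6
CMP R5, 6  (cmp 6,6)
JNZ top: not taken
halt.

11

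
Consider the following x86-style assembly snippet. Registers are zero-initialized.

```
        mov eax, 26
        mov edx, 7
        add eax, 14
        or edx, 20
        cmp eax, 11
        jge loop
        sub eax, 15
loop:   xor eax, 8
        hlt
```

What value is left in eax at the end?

mov eax, 26 → eax=26
mov edx, 7 → edx=7
add eax, 14 → eax=26+14=40
or edx, 20 → edx=7|20=23
cmp eax, 11  (cmp 40,11)
jge loop: taken
xor eax, 8 → eax=40^8=32
halt.

32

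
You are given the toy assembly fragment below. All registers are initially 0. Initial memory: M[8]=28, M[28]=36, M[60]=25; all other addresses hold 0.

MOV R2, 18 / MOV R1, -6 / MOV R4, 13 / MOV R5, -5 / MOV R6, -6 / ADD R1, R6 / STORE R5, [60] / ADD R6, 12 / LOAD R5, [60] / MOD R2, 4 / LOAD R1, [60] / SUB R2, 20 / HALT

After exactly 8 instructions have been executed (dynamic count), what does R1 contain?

R2=18
R1=-6
R4=13
R5=-5
R6=-6
R1=(-6)+(-6)=-12
STORE R5, [60] → M[60]=-5
R6=(-6)+12=6
After step 8: R1 = -12.

-12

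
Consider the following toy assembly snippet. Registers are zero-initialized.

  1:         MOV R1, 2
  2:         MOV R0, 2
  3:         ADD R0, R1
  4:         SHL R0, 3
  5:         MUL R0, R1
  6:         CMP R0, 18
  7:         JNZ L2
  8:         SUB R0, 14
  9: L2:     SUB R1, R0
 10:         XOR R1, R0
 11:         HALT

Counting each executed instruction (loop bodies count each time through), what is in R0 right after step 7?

64

after MOV R1, 2: R1=2
after MOV R0, 2: R0=2
after ADD R0, R1: R0=2+2=4
after SHL R0, 3: R0=4<<3=32
after MUL R0, R1: R0=32*2=64
CMP R0, 18  (cmp 64,18)
JNZ L2: taken
After step 7: R0 = 64.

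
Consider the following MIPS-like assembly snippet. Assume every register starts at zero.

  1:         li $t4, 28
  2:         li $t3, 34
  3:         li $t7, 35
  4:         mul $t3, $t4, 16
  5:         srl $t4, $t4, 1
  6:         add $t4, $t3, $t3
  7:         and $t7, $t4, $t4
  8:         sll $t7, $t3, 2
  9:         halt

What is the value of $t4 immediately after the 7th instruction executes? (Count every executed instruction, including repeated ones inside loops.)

896

li $t4, 28 → $t4=28
li $t3, 34 → $t3=34
li $t7, 35 → $t7=35
mul $t3, $t4, 16 → $t3=28*16=448
srl $t4, $t4, 1 → $t4=28>>1=14
add $t4, $t3, $t3 → $t4=448+448=896
and $t7, $t4, $t4 → $t7=896&896=896
After step 7: $t4 = 896.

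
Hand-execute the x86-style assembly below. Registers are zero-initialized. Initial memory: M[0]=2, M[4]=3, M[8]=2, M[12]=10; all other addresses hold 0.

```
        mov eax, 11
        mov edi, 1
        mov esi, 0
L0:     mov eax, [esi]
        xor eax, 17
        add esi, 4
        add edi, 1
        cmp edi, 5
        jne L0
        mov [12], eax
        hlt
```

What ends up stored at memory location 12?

27

eax=11
edi=1
esi=0
eax=M[0]=2
eax=2^17=19
esi=0+4=4
edi=1+1=2
cmp edi, 5  (cmp 2,5)
jne L0: taken
eax=M[4]=3
eax=3^17=18
esi=4+4=8
edi=2+1=3
cmp edi, 5  (cmp 3,5)
jne L0: taken
eax=M[8]=2
eax=2^17=19
esi=8+4=12
edi=3+1=4
cmp edi, 5  (cmp 4,5)
jne L0: taken
eax=M[12]=10
eax=10^17=27
esi=12+4=16
edi=4+1=5
cmp edi, 5  (cmp 5,5)
jne L0: not taken
mov [12], eax → M[12]=27
halt.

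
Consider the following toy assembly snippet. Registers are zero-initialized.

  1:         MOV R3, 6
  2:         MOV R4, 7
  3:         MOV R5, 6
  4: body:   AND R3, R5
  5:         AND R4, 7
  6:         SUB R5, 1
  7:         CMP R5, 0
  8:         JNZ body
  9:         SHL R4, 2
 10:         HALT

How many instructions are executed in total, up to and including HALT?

R3=6
R4=7
R5=6
R3=6&6=6
R4=7&7=7
R5=6-1=5
CMP R5, 0  (cmp 5,0)
JNZ body: taken
R3=6&5=4
R4=7&7=7
R5=5-1=4
CMP R5, 0  (cmp 4,0)
JNZ body: taken
R3=4&4=4
R4=7&7=7
R5=4-1=3
CMP R5, 0  (cmp 3,0)
JNZ body: taken
R3=4&3=0
R4=7&7=7
R5=3-1=2
CMP R5, 0  (cmp 2,0)
JNZ body: taken
R3=0&2=0
R4=7&7=7
R5=2-1=1
CMP R5, 0  (cmp 1,0)
JNZ body: taken
R3=0&1=0
R4=7&7=7
R5=1-1=0
CMP R5, 0  (cmp 0,0)
JNZ body: not taken
R4=7<<2=28
halt.
Total executed instructions: 35.

35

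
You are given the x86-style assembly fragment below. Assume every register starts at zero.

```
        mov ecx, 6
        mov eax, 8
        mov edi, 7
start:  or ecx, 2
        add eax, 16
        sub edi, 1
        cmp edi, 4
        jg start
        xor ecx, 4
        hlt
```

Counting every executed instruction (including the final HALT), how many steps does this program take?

ecx=6
eax=8
edi=7
ecx=6|2=6
eax=8+16=24
edi=7-1=6
cmp edi, 4  (cmp 6,4)
jg start: taken
ecx=6|2=6
eax=24+16=40
edi=6-1=5
cmp edi, 4  (cmp 5,4)
jg start: taken
ecx=6|2=6
eax=40+16=56
edi=5-1=4
cmp edi, 4  (cmp 4,4)
jg start: not taken
ecx=6^4=2
halt.
Total executed instructions: 20.

20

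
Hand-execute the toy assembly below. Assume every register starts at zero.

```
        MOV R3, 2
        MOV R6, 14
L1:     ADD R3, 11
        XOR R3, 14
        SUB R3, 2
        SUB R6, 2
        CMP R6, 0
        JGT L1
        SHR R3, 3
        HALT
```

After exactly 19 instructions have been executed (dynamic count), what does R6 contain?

R3=2
R6=14
R3=2+11=13
R3=13^14=3
R3=3-2=1
R6=14-2=12
CMP R6, 0  (cmp 12,0)
JGT L1: taken
R3=1+11=12
R3=12^14=2
R3=2-2=0
R6=12-2=10
CMP R6, 0  (cmp 10,0)
JGT L1: taken
R3=0+11=11
R3=11^14=5
R3=5-2=3
R6=10-2=8
CMP R6, 0  (cmp 8,0)
After step 19: R6 = 8.

8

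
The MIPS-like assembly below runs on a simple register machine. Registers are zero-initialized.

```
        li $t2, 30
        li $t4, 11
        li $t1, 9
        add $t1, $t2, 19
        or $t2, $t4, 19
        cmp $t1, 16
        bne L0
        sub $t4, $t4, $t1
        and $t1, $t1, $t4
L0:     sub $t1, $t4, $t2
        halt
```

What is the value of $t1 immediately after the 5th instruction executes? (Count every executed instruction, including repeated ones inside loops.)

after li $t2, 30: $t2=30
after li $t4, 11: $t4=11
after li $t1, 9: $t1=9
after add $t1, $t2, 19: $t1=30+19=49
after or $t2, $t4, 19: $t2=11|19=27
After step 5: $t1 = 49.

49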